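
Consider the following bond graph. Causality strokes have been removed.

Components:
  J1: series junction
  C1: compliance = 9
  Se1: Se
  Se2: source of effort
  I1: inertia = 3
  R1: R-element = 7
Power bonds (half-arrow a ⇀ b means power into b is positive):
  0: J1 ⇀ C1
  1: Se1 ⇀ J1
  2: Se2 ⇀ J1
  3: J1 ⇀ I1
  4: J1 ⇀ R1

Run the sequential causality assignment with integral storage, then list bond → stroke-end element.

#0 stroke at J1
#1 stroke at J1
#2 stroke at J1
#3 stroke at I1
#4 stroke at J1

b1 |J1  (source Se1 imposes e)
b2 |J1  (Se2 (Se) sets effort on bond)
b0 |J1  (prefer integral on C1)
b3 |I1  (prefer integral on I1)
b4 |J1  (common-f at J1 fixed by 3)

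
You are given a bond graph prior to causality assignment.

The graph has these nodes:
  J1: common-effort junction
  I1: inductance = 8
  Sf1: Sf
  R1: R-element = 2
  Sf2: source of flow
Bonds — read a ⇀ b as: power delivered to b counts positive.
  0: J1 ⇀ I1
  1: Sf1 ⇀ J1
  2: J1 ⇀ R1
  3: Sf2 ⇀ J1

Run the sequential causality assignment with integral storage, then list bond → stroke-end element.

bond 1 stroke→Sf1  (Sf1 fixes flow; stroke at Sf1)
bond 3 stroke→Sf2  (Sf2 (Sf) sets flow on bond)
bond 0 stroke→I1  (I1 integral (f out))
bond 2 stroke→J1  (J1 needs exactly one e-in)

β0 →I1
β1 →Sf1
β2 →J1
β3 →Sf2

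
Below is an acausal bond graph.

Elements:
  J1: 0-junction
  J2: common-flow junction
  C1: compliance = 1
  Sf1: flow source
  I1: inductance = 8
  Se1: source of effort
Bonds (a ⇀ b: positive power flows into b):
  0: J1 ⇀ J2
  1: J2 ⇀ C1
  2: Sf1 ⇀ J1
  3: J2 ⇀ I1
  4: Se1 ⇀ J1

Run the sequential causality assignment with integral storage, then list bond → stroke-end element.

#0 |J2
#1 |J2
#2 |Sf1
#3 |I1
#4 |J1

β2 stroke→Sf1  (Sf1 (Sf) sets flow on bond)
β4 stroke→J1  (Se1 fixes effort; stroke away)
β0 stroke→J2  (J1 effort already set via bond 4)
β1 stroke→J2  (C1 outputs effort q/C1)
β3 stroke→I1  (closing 1-jn rule on J2)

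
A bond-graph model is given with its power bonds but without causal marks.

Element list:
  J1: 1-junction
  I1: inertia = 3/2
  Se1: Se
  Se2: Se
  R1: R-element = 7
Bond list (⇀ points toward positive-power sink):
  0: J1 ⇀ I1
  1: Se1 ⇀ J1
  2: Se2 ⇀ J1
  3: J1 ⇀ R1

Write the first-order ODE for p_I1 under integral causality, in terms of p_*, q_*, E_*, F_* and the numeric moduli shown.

dp_I1/dt = E_Se1 + E_Se2 - 14*p_I1/3

#1 →J1  (Se1 fixes effort; stroke away)
#2 →J1  (Se2: effort source, stroke at far end)
#0 →I1  (I1 integral (f out))
#3 →J1  (common-f at J1 fixed by 0)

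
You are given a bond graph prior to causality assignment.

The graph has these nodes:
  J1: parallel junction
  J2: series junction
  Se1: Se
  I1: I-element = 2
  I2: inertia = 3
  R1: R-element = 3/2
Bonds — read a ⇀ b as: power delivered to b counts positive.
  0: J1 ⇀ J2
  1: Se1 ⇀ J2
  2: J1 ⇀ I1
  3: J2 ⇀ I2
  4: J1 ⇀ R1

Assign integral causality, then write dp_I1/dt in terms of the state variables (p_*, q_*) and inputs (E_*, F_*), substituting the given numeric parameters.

#1 stroke at J2  (Se1 fixes effort; stroke away)
#2 stroke at I1  (I1 outputs flow p/I1)
#3 stroke at I2  (I2: I, integral causality)
#0 stroke at J2  (J2 flow already set via bond 3)
#4 stroke at J1  (J1 needs exactly one e-in)

dp_I1/dt = -3*p_I1/4 - p_I2/2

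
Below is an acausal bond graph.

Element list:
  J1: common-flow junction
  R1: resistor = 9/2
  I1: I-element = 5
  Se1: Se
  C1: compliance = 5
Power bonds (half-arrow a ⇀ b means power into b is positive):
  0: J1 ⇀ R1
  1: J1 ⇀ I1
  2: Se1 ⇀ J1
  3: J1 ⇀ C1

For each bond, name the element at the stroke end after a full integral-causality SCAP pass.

b2 |J1  (Se1 (Se) sets effort on bond)
b1 |I1  (I1 integral (f out))
b0 |J1  (J1 flow already set via bond 1)
b3 |J1  (J1 flow already set via bond 1)

b0 stroke→J1
b1 stroke→I1
b2 stroke→J1
b3 stroke→J1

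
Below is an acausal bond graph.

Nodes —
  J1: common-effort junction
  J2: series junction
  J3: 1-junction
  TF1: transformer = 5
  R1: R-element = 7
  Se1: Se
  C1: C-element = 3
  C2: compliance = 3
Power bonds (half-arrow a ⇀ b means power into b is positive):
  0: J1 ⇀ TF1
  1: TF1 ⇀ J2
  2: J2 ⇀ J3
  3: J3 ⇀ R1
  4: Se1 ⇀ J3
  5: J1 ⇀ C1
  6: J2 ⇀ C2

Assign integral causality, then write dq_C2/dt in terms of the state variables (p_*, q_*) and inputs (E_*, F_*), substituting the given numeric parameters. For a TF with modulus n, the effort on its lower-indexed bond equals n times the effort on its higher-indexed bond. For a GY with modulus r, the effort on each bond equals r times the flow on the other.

β4 →J3  (Se1: effort source, stroke at far end)
β5 →J1  (C1 integral (e out))
β0 →TF1  (0-jn J1 has e-setter on 5)
β1 →J2  (TF TF1: opposite of bond 0)
β6 →J2  (C2 outputs effort q/C2)
β2 →J3  (J2: last free bond brings flow in)
β3 →R1  (J3: last free bond brings flow in)

dq_C2/dt = E_Se1/7 + q_C1/105 - q_C2/21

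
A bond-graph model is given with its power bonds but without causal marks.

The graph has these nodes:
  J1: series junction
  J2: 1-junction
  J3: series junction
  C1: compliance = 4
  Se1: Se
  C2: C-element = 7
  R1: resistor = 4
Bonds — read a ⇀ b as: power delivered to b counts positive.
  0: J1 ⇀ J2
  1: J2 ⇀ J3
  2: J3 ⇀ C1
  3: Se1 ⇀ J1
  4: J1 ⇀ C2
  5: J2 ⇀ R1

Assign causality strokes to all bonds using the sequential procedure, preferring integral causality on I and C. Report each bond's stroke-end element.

bond 3 stroke→J1  (source Se1 imposes e)
bond 2 stroke→J3  (C1 integral (e out))
bond 1 stroke→J2  (J3 needs exactly one f-in)
bond 4 stroke→J1  (prefer integral on C2)
bond 0 stroke→J2  (only one flow-in slot at J1)
bond 5 stroke→R1  (closing 1-jn rule on J2)

#0 stroke→J2
#1 stroke→J2
#2 stroke→J3
#3 stroke→J1
#4 stroke→J1
#5 stroke→R1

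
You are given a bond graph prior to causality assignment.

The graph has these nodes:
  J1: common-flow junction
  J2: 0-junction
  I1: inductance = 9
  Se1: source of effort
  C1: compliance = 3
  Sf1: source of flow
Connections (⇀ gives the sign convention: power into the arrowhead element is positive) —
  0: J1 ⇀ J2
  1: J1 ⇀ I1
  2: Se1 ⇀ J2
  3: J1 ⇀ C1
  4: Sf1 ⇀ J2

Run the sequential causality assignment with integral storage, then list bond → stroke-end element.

#0 stroke→J1
#1 stroke→I1
#2 stroke→J2
#3 stroke→J1
#4 stroke→Sf1

bond 2 stroke at J2  (Se1 (Se) sets effort on bond)
bond 4 stroke at Sf1  (Sf1 fixes flow; stroke at Sf1)
bond 0 stroke at J1  (common-e at J2 fixed by 2)
bond 1 stroke at I1  (I1 outputs flow p/I1)
bond 3 stroke at J1  (1-jn J1 has f-setter on 1)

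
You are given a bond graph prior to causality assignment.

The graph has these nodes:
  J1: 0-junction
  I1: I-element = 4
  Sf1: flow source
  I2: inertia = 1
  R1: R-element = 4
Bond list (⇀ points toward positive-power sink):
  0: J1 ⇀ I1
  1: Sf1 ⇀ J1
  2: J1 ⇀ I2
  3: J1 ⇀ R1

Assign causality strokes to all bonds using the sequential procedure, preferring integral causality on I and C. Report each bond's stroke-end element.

bond 0 stroke at I1
bond 1 stroke at Sf1
bond 2 stroke at I2
bond 3 stroke at J1

#1 |Sf1  (Sf1: flow source, stroke at near end)
#0 |I1  (I1 integral (f out))
#2 |I2  (I2 outputs flow p/I2)
#3 |J1  (closing 0-jn rule on J1)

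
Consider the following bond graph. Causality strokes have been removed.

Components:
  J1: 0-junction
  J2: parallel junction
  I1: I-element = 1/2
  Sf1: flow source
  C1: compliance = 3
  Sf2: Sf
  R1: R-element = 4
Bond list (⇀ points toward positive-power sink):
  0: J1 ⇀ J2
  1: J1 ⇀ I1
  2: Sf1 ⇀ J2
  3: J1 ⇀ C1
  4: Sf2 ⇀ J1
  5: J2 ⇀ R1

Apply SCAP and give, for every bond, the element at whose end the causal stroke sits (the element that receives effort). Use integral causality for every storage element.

bond 2 →Sf1  (Sf1 (Sf) sets flow on bond)
bond 4 →Sf2  (source Sf2 imposes f)
bond 1 →I1  (I1 integral (f out))
bond 3 →J1  (C1 outputs effort q/C1)
bond 0 →J2  (0-jn J1 has e-setter on 3)
bond 5 →R1  (0-jn J2 has e-setter on 0)

β0 |J2
β1 |I1
β2 |Sf1
β3 |J1
β4 |Sf2
β5 |R1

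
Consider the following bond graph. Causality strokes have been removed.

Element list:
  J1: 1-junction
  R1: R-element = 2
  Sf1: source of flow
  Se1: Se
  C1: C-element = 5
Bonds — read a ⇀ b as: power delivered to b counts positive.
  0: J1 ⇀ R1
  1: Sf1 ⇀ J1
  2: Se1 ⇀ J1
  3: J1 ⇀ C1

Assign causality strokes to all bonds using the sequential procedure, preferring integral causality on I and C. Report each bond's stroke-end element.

#1 stroke at Sf1  (Sf1 (Sf) sets flow on bond)
#2 stroke at J1  (source Se1 imposes e)
#0 stroke at J1  (1-jn J1 has f-setter on 1)
#3 stroke at J1  (common-f at J1 fixed by 1)

bond 0 stroke at J1
bond 1 stroke at Sf1
bond 2 stroke at J1
bond 3 stroke at J1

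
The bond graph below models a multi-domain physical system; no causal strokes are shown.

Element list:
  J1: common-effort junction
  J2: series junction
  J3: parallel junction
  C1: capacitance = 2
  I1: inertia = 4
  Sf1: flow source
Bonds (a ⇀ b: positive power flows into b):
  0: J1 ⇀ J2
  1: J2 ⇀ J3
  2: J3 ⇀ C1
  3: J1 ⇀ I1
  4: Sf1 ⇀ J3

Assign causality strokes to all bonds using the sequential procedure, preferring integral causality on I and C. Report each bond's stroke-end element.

β0 stroke→J1
β1 stroke→J2
β2 stroke→J3
β3 stroke→I1
β4 stroke→Sf1

bond 4 stroke at Sf1  (source Sf1 imposes f)
bond 2 stroke at J3  (prefer integral on C1)
bond 1 stroke at J2  (J3: bond 2 brought effort, rest push out)
bond 0 stroke at J1  (J2: last free bond brings flow in)
bond 3 stroke at I1  (J1 effort already set via bond 0)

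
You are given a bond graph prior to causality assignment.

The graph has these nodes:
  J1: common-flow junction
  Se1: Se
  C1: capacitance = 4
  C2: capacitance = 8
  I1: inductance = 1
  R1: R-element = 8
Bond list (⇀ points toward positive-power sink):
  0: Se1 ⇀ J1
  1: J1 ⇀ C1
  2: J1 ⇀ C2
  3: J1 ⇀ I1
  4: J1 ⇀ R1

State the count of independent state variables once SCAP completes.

3  (C1, C2, I1 all integral)

bond 0 →J1  (source Se1 imposes e)
bond 1 →J1  (prefer integral on C1)
bond 2 →J1  (prefer integral on C2)
bond 3 →I1  (I1 integral (f out))
bond 4 →J1  (J1 flow already set via bond 3)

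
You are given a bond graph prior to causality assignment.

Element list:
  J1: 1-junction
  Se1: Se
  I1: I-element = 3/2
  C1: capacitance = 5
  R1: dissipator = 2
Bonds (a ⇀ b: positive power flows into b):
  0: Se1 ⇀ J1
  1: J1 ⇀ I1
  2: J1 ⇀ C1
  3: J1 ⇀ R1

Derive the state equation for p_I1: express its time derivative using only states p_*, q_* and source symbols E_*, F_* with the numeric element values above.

dp_I1/dt = E_Se1 - 4*p_I1/3 - q_C1/5

bond 0 stroke→J1  (Se1: effort source, stroke at far end)
bond 1 stroke→I1  (prefer integral on I1)
bond 2 stroke→J1  (1-jn J1 has f-setter on 1)
bond 3 stroke→J1  (J1 flow already set via bond 1)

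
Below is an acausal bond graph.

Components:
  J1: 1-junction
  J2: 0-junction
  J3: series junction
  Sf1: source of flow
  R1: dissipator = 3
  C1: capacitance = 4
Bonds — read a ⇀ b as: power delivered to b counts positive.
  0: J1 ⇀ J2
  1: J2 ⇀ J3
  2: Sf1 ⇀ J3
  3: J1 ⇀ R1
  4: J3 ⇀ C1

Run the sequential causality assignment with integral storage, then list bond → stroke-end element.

β2 |Sf1  (Sf1: flow source, stroke at near end)
β1 |J3  (J3: bond 2 brought flow, rest push out)
β4 |J3  (common-f at J3 fixed by 2)
β0 |J2  (J2: last free bond brings effort in)
β3 |J1  (common-f at J1 fixed by 0)

β0 stroke→J2
β1 stroke→J3
β2 stroke→Sf1
β3 stroke→J1
β4 stroke→J3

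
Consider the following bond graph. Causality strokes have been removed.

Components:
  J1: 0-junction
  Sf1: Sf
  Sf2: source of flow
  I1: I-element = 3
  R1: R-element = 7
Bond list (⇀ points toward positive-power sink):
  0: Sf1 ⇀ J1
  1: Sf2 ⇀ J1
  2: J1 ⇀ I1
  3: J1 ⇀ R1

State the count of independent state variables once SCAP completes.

1  (I1 all integral)

b0 →Sf1  (Sf1 (Sf) sets flow on bond)
b1 →Sf2  (Sf2 (Sf) sets flow on bond)
b2 →I1  (I1: I, integral causality)
b3 →J1  (closing 0-jn rule on J1)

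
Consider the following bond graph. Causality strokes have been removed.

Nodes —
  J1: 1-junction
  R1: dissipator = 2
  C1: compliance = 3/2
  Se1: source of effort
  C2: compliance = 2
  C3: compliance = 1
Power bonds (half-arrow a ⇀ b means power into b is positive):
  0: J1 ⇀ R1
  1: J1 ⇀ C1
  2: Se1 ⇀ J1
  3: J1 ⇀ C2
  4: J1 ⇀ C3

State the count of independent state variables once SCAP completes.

3  (C1, C2, C3 all integral)

b2 |J1  (Se1: effort source, stroke at far end)
b1 |J1  (C1 integral (e out))
b3 |J1  (C2 outputs effort q/C2)
b4 |J1  (prefer integral on C3)
b0 |R1  (closing 1-jn rule on J1)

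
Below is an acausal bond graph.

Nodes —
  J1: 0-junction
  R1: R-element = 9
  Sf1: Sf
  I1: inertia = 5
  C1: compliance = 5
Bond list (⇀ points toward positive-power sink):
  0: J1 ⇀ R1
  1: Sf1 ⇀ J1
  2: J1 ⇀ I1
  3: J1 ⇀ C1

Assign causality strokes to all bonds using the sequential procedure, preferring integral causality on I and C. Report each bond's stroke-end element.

#0 |R1
#1 |Sf1
#2 |I1
#3 |J1

β1 →Sf1  (Sf1 (Sf) sets flow on bond)
β2 →I1  (I1: I, integral causality)
β3 →J1  (C1: C, integral causality)
β0 →R1  (0-jn J1 has e-setter on 3)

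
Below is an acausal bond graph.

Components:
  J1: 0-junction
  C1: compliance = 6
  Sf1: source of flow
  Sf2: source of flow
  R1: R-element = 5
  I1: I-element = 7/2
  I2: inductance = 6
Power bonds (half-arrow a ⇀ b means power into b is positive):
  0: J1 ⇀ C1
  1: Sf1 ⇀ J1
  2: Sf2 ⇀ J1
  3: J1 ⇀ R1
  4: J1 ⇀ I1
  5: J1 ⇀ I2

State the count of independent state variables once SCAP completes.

β1 stroke→Sf1  (Sf1 (Sf) sets flow on bond)
β2 stroke→Sf2  (Sf2 (Sf) sets flow on bond)
β0 stroke→J1  (C1 integral (e out))
β3 stroke→R1  (0-jn J1 has e-setter on 0)
β4 stroke→I1  (0-jn J1 has e-setter on 0)
β5 stroke→I2  (J1 effort already set via bond 0)

3  (C1, I1, I2 all integral)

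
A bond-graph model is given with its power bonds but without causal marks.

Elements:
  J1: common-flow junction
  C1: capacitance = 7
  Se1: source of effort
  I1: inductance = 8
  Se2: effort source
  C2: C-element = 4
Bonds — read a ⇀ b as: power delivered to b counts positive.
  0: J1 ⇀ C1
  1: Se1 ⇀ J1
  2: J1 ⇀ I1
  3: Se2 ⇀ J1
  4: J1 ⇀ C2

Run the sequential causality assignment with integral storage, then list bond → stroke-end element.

b0 stroke→J1
b1 stroke→J1
b2 stroke→I1
b3 stroke→J1
b4 stroke→J1

bond 1 →J1  (source Se1 imposes e)
bond 3 →J1  (source Se2 imposes e)
bond 0 →J1  (C1 outputs effort q/C1)
bond 2 →I1  (prefer integral on I1)
bond 4 →J1  (common-f at J1 fixed by 2)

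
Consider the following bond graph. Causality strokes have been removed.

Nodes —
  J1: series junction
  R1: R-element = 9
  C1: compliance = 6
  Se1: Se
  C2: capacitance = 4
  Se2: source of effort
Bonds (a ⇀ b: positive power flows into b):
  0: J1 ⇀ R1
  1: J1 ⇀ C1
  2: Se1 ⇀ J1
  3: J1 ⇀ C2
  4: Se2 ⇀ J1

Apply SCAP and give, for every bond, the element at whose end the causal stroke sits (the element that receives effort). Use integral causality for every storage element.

β2 stroke at J1  (Se1 (Se) sets effort on bond)
β4 stroke at J1  (source Se2 imposes e)
β1 stroke at J1  (C1 outputs effort q/C1)
β3 stroke at J1  (C2 integral (e out))
β0 stroke at R1  (closing 1-jn rule on J1)

bond 0 →R1
bond 1 →J1
bond 2 →J1
bond 3 →J1
bond 4 →J1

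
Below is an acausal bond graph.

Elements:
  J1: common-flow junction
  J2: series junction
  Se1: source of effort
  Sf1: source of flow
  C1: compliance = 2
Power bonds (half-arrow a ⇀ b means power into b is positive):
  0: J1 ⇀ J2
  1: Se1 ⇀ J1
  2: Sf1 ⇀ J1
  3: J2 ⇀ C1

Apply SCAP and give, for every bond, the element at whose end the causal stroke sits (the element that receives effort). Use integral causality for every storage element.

bond 0 |J1
bond 1 |J1
bond 2 |Sf1
bond 3 |J2

#1 |J1  (Se1: effort source, stroke at far end)
#2 |Sf1  (source Sf1 imposes f)
#0 |J1  (J1 flow already set via bond 2)
#3 |J2  (common-f at J2 fixed by 0)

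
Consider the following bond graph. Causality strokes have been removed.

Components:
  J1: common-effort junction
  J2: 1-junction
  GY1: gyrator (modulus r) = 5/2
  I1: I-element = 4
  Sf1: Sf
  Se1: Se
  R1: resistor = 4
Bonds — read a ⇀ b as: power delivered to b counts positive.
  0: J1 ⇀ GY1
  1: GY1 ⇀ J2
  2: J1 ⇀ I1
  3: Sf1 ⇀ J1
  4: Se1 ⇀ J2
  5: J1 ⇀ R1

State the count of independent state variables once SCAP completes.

1  (I1 all integral)

bond 3 stroke→Sf1  (Sf1: flow source, stroke at near end)
bond 4 stroke→J2  (Se1 (Se) sets effort on bond)
bond 1 stroke→GY1  (J2 needs exactly one f-in)
bond 0 stroke→GY1  (through GY1, causality inverts; strokes same side of GY1)
bond 2 stroke→I1  (I1 outputs flow p/I1)
bond 5 stroke→J1  (J1 needs exactly one e-in)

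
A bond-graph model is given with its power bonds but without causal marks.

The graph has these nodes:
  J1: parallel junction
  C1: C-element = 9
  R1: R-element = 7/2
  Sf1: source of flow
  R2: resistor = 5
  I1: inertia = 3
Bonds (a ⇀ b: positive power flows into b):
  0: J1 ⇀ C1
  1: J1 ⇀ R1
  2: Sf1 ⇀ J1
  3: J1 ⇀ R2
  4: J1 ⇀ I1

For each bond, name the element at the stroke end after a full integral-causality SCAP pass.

b2 →Sf1  (Sf1 (Sf) sets flow on bond)
b0 →J1  (prefer integral on C1)
b1 →R1  (0-jn J1 has e-setter on 0)
b3 →R2  (J1: bond 0 brought effort, rest push out)
b4 →I1  (J1: bond 0 brought effort, rest push out)

bond 0 →J1
bond 1 →R1
bond 2 →Sf1
bond 3 →R2
bond 4 →I1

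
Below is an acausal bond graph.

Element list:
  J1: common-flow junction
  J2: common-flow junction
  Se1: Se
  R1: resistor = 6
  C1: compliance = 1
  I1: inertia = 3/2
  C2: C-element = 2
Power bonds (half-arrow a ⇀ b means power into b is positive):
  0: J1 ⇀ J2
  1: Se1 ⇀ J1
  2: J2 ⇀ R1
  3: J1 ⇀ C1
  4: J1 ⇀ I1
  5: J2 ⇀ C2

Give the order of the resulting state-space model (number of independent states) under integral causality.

bond 1 →J1  (Se1 (Se) sets effort on bond)
bond 3 →J1  (prefer integral on C1)
bond 4 →I1  (I1 integral (f out))
bond 0 →J1  (J1: bond 4 brought flow, rest push out)
bond 2 →J2  (J2 flow already set via bond 0)
bond 5 →J2  (J2: bond 0 brought flow, rest push out)

3  (C1, C2, I1 all integral)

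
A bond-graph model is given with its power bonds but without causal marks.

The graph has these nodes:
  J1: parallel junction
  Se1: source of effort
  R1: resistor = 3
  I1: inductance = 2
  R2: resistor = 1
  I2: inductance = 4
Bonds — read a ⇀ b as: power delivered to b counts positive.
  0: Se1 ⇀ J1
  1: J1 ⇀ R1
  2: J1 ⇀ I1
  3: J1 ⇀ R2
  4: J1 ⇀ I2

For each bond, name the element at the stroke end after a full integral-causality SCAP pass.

b0 stroke→J1
b1 stroke→R1
b2 stroke→I1
b3 stroke→R2
b4 stroke→I2

bond 0 stroke at J1  (Se1: effort source, stroke at far end)
bond 1 stroke at R1  (0-jn J1 has e-setter on 0)
bond 2 stroke at I1  (J1: bond 0 brought effort, rest push out)
bond 3 stroke at R2  (common-e at J1 fixed by 0)
bond 4 stroke at I2  (0-jn J1 has e-setter on 0)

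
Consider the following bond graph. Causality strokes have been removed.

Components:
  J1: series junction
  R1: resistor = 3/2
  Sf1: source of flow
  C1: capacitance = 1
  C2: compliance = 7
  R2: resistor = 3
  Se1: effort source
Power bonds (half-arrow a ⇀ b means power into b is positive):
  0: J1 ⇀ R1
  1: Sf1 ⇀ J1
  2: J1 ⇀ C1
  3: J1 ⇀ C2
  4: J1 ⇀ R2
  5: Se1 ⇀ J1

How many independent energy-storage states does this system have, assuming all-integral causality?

2  (C1, C2 all integral)

#1 |Sf1  (source Sf1 imposes f)
#5 |J1  (Se1 (Se) sets effort on bond)
#0 |J1  (common-f at J1 fixed by 1)
#2 |J1  (1-jn J1 has f-setter on 1)
#3 |J1  (J1 flow already set via bond 1)
#4 |J1  (1-jn J1 has f-setter on 1)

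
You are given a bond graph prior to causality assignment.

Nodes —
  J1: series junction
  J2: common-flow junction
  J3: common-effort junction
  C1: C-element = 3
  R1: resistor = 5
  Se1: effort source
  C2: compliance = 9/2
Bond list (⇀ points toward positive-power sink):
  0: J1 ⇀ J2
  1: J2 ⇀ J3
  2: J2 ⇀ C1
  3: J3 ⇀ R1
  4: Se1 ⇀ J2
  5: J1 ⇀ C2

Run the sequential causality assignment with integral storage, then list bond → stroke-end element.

β0 stroke at J2
β1 stroke at J3
β2 stroke at J2
β3 stroke at R1
β4 stroke at J2
β5 stroke at J1

#4 |J2  (Se1 (Se) sets effort on bond)
#2 |J2  (C1: C, integral causality)
#5 |J1  (C2 outputs effort q/C2)
#0 |J2  (only one flow-in slot at J1)
#1 |J3  (J2 needs exactly one f-in)
#3 |R1  (J3: bond 1 brought effort, rest push out)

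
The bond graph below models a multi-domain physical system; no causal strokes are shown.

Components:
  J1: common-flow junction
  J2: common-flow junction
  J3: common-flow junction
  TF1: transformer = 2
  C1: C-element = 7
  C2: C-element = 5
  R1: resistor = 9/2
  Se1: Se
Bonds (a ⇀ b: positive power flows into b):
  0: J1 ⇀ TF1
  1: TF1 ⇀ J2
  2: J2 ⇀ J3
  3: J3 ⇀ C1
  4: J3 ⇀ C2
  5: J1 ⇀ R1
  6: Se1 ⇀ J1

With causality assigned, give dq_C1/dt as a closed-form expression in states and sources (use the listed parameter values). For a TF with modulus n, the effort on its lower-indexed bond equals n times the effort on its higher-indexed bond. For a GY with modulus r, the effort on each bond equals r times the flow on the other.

#6 stroke→J1  (Se1: effort source, stroke at far end)
#3 stroke→J3  (C1: C, integral causality)
#4 stroke→J3  (C2 integral (e out))
#2 stroke→J2  (only one flow-in slot at J3)
#1 stroke→TF1  (J2: last free bond brings flow in)
#0 stroke→J1  (TF1 one-in-one-out from 1)
#5 stroke→R1  (closing 1-jn rule on J1)

dq_C1/dt = 4*E_Se1/9 - 8*q_C1/63 - 8*q_C2/45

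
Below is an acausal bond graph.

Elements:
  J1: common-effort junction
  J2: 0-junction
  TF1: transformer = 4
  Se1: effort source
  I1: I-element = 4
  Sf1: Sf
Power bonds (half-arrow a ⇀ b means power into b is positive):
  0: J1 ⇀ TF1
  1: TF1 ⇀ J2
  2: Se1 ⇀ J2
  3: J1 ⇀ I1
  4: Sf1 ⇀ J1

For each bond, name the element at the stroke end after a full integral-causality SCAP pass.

b0 |J1
b1 |TF1
b2 |J2
b3 |I1
b4 |Sf1

b2 |J2  (Se1 fixes effort; stroke away)
b4 |Sf1  (Sf1 (Sf) sets flow on bond)
b1 |TF1  (common-e at J2 fixed by 2)
b0 |J1  (TF1: transformer flips bond 1)
b3 |I1  (J1: bond 0 brought effort, rest push out)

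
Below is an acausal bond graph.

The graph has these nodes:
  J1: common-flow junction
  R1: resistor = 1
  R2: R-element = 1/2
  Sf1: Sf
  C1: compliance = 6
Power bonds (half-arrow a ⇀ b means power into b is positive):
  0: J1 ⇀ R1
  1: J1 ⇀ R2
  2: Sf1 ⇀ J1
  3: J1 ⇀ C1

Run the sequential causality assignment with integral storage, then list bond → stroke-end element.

bond 0 stroke→J1
bond 1 stroke→J1
bond 2 stroke→Sf1
bond 3 stroke→J1

b2 |Sf1  (source Sf1 imposes f)
b0 |J1  (J1 flow already set via bond 2)
b1 |J1  (common-f at J1 fixed by 2)
b3 |J1  (J1: bond 2 brought flow, rest push out)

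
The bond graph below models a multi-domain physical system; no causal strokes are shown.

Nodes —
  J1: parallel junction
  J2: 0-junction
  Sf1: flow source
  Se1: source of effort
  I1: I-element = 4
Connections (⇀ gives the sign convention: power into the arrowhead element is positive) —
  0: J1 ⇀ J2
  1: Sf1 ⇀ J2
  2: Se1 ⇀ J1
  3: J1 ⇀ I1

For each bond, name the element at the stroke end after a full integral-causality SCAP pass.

b1 |Sf1  (Sf1 (Sf) sets flow on bond)
b2 |J1  (source Se1 imposes e)
b0 |J2  (J1 effort already set via bond 2)
b3 |I1  (J1 effort already set via bond 2)

bond 0 →J2
bond 1 →Sf1
bond 2 →J1
bond 3 →I1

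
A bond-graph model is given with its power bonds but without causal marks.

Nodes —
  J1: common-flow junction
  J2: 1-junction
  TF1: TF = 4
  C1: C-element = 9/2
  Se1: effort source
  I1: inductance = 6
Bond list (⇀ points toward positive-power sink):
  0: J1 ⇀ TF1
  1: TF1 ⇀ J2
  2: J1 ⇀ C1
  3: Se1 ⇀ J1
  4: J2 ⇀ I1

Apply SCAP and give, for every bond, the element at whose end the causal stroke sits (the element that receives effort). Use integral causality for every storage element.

#0 |TF1
#1 |J2
#2 |J1
#3 |J1
#4 |I1

bond 3 →J1  (Se1 fixes effort; stroke away)
bond 2 →J1  (C1 integral (e out))
bond 0 →TF1  (J1 needs exactly one f-in)
bond 1 →J2  (TF1 one-in-one-out from 0)
bond 4 →I1  (J2: last free bond brings flow in)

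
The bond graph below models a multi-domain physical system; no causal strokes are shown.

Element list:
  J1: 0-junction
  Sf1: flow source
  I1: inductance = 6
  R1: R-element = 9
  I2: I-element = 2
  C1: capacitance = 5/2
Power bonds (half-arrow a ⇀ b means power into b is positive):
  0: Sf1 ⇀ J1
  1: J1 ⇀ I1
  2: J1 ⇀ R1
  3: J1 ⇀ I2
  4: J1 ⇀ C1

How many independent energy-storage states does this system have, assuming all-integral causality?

#0 stroke at Sf1  (Sf1 fixes flow; stroke at Sf1)
#1 stroke at I1  (I1 integral (f out))
#3 stroke at I2  (prefer integral on I2)
#4 stroke at J1  (C1 integral (e out))
#2 stroke at R1  (J1 effort already set via bond 4)

3  (C1, I1, I2 all integral)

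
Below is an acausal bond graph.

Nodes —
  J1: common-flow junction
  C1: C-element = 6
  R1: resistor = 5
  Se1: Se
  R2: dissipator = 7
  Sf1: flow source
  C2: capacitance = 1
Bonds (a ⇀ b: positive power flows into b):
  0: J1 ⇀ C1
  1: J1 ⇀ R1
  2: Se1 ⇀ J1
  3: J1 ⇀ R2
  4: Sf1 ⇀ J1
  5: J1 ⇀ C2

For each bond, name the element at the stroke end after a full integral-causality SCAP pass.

b2 stroke→J1  (Se1 fixes effort; stroke away)
b4 stroke→Sf1  (Sf1 fixes flow; stroke at Sf1)
b0 stroke→J1  (J1 flow already set via bond 4)
b1 stroke→J1  (common-f at J1 fixed by 4)
b3 stroke→J1  (J1 flow already set via bond 4)
b5 stroke→J1  (J1 flow already set via bond 4)

β0 stroke→J1
β1 stroke→J1
β2 stroke→J1
β3 stroke→J1
β4 stroke→Sf1
β5 stroke→J1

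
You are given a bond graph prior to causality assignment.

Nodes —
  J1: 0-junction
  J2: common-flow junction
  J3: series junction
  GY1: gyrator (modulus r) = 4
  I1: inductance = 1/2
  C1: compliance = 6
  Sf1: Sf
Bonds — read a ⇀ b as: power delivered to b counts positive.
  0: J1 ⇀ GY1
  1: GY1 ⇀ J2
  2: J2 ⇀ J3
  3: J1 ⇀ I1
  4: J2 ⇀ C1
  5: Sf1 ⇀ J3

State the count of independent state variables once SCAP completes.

2  (C1, I1 all integral)

β5 |Sf1  (Sf1: flow source, stroke at near end)
β2 |J3  (J3: bond 5 brought flow, rest push out)
β1 |J2  (J2 flow already set via bond 2)
β4 |J2  (1-jn J2 has f-setter on 2)
β0 |J1  (GY1: gyrator matches bond 1)
β3 |I1  (common-e at J1 fixed by 0)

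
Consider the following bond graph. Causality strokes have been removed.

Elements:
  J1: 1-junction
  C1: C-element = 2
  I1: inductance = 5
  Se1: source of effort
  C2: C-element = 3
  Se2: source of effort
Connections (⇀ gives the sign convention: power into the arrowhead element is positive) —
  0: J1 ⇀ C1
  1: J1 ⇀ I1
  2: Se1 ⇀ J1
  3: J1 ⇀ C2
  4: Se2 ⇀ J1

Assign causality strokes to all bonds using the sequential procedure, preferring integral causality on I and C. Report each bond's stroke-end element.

bond 2 →J1  (Se1: effort source, stroke at far end)
bond 4 →J1  (Se2 fixes effort; stroke away)
bond 0 →J1  (prefer integral on C1)
bond 1 →I1  (I1 integral (f out))
bond 3 →J1  (J1: bond 1 brought flow, rest push out)

b0 →J1
b1 →I1
b2 →J1
b3 →J1
b4 →J1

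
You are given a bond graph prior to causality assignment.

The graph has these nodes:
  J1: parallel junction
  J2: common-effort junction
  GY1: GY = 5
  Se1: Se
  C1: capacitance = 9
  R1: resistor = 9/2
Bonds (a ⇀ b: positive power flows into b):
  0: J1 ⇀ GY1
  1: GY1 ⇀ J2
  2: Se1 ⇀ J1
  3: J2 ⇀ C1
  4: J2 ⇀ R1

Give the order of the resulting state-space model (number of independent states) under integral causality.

β2 →J1  (Se1: effort source, stroke at far end)
β0 →GY1  (J1 effort already set via bond 2)
β1 →GY1  (GY1: gyrator matches bond 0)
β3 →J2  (prefer integral on C1)
β4 →R1  (J2: bond 3 brought effort, rest push out)

1  (C1 all integral)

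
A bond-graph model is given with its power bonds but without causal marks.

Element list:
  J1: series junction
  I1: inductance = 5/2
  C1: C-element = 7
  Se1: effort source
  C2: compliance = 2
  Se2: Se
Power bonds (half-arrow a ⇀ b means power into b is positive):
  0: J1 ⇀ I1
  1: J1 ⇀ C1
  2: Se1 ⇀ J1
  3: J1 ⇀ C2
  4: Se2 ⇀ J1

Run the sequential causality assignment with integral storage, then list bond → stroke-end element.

#0 stroke→I1
#1 stroke→J1
#2 stroke→J1
#3 stroke→J1
#4 stroke→J1

bond 2 stroke at J1  (source Se1 imposes e)
bond 4 stroke at J1  (source Se2 imposes e)
bond 0 stroke at I1  (I1: I, integral causality)
bond 1 stroke at J1  (J1 flow already set via bond 0)
bond 3 stroke at J1  (J1 flow already set via bond 0)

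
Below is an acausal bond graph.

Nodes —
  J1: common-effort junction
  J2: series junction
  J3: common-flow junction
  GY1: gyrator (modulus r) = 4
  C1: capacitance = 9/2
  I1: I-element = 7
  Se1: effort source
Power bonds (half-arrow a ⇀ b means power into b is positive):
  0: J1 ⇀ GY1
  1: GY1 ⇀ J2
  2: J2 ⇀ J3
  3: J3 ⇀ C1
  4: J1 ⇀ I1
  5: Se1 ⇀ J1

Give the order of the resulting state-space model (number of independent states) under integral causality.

2  (C1, I1 all integral)

bond 5 stroke at J1  (Se1 (Se) sets effort on bond)
bond 0 stroke at GY1  (J1: bond 5 brought effort, rest push out)
bond 4 stroke at I1  (J1 effort already set via bond 5)
bond 1 stroke at GY1  (GY1: gyrator matches bond 0)
bond 2 stroke at J2  (common-f at J2 fixed by 1)
bond 3 stroke at J3  (1-jn J3 has f-setter on 2)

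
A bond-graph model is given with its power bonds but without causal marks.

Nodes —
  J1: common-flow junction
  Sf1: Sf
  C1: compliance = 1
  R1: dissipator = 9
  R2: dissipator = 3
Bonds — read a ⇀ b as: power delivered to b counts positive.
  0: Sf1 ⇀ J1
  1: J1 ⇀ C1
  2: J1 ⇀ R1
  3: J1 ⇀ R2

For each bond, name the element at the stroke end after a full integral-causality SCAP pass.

bond 0 stroke→Sf1  (Sf1 (Sf) sets flow on bond)
bond 1 stroke→J1  (1-jn J1 has f-setter on 0)
bond 2 stroke→J1  (J1: bond 0 brought flow, rest push out)
bond 3 stroke→J1  (J1 flow already set via bond 0)

#0 stroke at Sf1
#1 stroke at J1
#2 stroke at J1
#3 stroke at J1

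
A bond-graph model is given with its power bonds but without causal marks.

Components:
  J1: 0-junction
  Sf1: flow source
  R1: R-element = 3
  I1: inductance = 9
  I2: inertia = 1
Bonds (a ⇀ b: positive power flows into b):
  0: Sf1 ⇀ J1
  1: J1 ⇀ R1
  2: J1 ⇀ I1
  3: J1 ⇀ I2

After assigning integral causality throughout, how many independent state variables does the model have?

bond 0 |Sf1  (Sf1: flow source, stroke at near end)
bond 2 |I1  (I1 outputs flow p/I1)
bond 3 |I2  (prefer integral on I2)
bond 1 |J1  (J1: last free bond brings effort in)

2  (I1, I2 all integral)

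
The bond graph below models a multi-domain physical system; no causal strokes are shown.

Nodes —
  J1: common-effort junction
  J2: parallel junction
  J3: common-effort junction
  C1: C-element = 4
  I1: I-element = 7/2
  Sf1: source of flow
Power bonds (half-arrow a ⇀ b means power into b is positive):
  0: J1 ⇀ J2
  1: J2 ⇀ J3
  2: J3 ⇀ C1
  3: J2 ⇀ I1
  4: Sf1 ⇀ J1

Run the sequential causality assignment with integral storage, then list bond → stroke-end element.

β4 →Sf1  (Sf1 fixes flow; stroke at Sf1)
β0 →J1  (J1 needs exactly one e-in)
β2 →J3  (C1 integral (e out))
β1 →J2  (common-e at J3 fixed by 2)
β3 →I1  (0-jn J2 has e-setter on 1)

#0 →J1
#1 →J2
#2 →J3
#3 →I1
#4 →Sf1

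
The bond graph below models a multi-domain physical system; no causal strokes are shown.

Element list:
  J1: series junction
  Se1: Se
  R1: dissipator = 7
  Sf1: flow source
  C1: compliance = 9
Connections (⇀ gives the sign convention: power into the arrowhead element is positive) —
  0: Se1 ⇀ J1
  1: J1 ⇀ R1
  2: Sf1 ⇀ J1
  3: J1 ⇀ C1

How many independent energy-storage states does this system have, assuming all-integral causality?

1  (C1 all integral)

#0 →J1  (source Se1 imposes e)
#2 →Sf1  (Sf1 fixes flow; stroke at Sf1)
#1 →J1  (common-f at J1 fixed by 2)
#3 →J1  (J1 flow already set via bond 2)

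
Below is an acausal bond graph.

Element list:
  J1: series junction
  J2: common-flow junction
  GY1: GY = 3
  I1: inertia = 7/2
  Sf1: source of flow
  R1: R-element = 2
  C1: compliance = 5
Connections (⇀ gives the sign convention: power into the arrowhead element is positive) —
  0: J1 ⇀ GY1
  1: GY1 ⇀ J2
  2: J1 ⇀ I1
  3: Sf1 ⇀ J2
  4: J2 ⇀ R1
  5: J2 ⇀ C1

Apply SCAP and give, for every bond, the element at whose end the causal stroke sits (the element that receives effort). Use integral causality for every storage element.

β0 →J1
β1 →J2
β2 →I1
β3 →Sf1
β4 →J2
β5 →J2

β3 stroke at Sf1  (Sf1: flow source, stroke at near end)
β1 stroke at J2  (J2: bond 3 brought flow, rest push out)
β4 stroke at J2  (1-jn J2 has f-setter on 3)
β5 stroke at J2  (common-f at J2 fixed by 3)
β0 stroke at J1  (through GY1, causality inverts; strokes same side of GY1)
β2 stroke at I1  (only one flow-in slot at J1)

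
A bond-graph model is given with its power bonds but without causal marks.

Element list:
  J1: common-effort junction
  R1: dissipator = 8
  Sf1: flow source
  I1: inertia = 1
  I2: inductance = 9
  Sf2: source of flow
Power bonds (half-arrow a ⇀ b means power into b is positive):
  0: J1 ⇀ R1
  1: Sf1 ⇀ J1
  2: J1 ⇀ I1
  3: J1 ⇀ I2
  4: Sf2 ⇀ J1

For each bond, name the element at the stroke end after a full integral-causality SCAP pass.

b0 →J1
b1 →Sf1
b2 →I1
b3 →I2
b4 →Sf2

β1 stroke at Sf1  (Sf1 fixes flow; stroke at Sf1)
β4 stroke at Sf2  (Sf2 (Sf) sets flow on bond)
β2 stroke at I1  (I1 integral (f out))
β3 stroke at I2  (I2 outputs flow p/I2)
β0 stroke at J1  (only one effort-in slot at J1)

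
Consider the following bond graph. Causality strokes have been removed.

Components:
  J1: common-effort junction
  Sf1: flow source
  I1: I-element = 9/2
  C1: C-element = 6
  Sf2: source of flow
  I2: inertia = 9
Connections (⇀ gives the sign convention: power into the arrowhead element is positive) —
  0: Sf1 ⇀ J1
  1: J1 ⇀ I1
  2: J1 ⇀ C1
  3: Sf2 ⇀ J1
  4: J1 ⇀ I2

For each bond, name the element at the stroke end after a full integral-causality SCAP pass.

bond 0 →Sf1  (Sf1: flow source, stroke at near end)
bond 3 →Sf2  (Sf2 fixes flow; stroke at Sf2)
bond 1 →I1  (prefer integral on I1)
bond 2 →J1  (C1 integral (e out))
bond 4 →I2  (0-jn J1 has e-setter on 2)

β0 stroke→Sf1
β1 stroke→I1
β2 stroke→J1
β3 stroke→Sf2
β4 stroke→I2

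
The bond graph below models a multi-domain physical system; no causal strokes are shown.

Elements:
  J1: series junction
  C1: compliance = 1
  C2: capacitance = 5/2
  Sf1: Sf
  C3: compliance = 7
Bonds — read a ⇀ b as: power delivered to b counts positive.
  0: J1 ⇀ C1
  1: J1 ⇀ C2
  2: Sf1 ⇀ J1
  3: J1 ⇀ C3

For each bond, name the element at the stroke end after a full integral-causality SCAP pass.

#0 stroke→J1
#1 stroke→J1
#2 stroke→Sf1
#3 stroke→J1

b2 |Sf1  (Sf1 (Sf) sets flow on bond)
b0 |J1  (J1 flow already set via bond 2)
b1 |J1  (common-f at J1 fixed by 2)
b3 |J1  (J1 flow already set via bond 2)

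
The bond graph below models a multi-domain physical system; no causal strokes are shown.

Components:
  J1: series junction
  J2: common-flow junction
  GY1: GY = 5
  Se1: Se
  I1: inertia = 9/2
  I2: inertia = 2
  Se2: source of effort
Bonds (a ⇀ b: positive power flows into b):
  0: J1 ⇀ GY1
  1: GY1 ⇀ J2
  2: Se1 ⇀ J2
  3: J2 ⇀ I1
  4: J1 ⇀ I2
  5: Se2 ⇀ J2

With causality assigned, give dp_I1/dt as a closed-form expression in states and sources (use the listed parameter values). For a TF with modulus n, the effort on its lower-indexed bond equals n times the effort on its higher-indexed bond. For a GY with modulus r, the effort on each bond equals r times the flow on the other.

dp_I1/dt = E_Se1 + E_Se2 + 5*p_I2/2

β2 →J2  (Se1 (Se) sets effort on bond)
β5 →J2  (Se2 fixes effort; stroke away)
β3 →I1  (prefer integral on I1)
β1 →J2  (J2 flow already set via bond 3)
β0 →J1  (GY1 both-in/both-out from 1)
β4 →I2  (J1 needs exactly one f-in)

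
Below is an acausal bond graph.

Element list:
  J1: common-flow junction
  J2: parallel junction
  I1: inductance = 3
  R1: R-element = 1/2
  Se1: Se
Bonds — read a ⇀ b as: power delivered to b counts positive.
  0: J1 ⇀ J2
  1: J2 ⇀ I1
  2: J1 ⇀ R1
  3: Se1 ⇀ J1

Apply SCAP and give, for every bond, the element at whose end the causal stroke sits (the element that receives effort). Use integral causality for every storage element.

bond 3 |J1  (Se1 fixes effort; stroke away)
bond 1 |I1  (I1 outputs flow p/I1)
bond 0 |J2  (J2 needs exactly one e-in)
bond 2 |J1  (common-f at J1 fixed by 0)

b0 |J2
b1 |I1
b2 |J1
b3 |J1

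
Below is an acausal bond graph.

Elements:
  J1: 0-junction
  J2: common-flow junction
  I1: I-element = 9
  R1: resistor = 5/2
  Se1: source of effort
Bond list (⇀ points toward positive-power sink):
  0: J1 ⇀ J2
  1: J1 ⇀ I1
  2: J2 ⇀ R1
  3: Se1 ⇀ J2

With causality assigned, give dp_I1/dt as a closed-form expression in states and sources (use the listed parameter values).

β3 stroke→J2  (source Se1 imposes e)
β1 stroke→I1  (prefer integral on I1)
β0 stroke→J1  (J1 needs exactly one e-in)
β2 stroke→J2  (common-f at J2 fixed by 0)

dp_I1/dt = -E_Se1 - 5*p_I1/18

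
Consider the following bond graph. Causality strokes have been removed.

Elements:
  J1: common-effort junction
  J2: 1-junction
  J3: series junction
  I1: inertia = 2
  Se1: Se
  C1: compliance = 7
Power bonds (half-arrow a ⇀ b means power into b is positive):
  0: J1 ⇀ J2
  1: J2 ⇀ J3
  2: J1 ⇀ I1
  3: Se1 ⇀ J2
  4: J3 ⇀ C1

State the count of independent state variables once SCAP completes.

2  (C1, I1 all integral)

β3 →J2  (Se1 (Se) sets effort on bond)
β2 →I1  (I1 integral (f out))
β0 →J1  (J1: last free bond brings effort in)
β1 →J2  (J2: bond 0 brought flow, rest push out)
β4 →J3  (J3: bond 1 brought flow, rest push out)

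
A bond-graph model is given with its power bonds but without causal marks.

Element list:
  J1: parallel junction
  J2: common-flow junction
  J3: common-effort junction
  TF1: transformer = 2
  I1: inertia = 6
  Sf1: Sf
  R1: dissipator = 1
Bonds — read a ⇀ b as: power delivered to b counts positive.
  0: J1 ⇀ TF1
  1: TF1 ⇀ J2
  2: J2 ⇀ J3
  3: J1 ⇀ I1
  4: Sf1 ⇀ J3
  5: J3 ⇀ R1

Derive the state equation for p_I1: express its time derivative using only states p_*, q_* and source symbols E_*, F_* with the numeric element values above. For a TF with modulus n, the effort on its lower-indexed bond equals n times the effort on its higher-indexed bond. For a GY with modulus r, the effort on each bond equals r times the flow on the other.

#4 stroke at Sf1  (Sf1 fixes flow; stroke at Sf1)
#3 stroke at I1  (I1 integral (f out))
#0 stroke at J1  (J1 needs exactly one e-in)
#1 stroke at TF1  (through TF1, causality passes straight; one stroke at TF1)
#2 stroke at J2  (J2 flow already set via bond 1)
#5 stroke at J3  (J3: last free bond brings effort in)

dp_I1/dt = 2*F_Sf1 - 2*p_I1/3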